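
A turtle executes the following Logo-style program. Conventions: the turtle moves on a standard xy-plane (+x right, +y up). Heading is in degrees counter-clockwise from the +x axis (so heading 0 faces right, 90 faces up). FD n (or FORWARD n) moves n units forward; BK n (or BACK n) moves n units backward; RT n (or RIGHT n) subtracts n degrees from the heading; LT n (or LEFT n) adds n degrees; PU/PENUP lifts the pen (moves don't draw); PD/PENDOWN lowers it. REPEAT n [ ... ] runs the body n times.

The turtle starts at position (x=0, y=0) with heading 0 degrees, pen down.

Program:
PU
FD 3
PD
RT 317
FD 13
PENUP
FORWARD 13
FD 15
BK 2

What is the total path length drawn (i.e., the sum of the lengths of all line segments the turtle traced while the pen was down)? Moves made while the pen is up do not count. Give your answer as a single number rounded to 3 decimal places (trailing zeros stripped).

Answer: 13

Derivation:
Executing turtle program step by step:
Start: pos=(0,0), heading=0, pen down
PU: pen up
FD 3: (0,0) -> (3,0) [heading=0, move]
PD: pen down
RT 317: heading 0 -> 43
FD 13: (3,0) -> (12.508,8.866) [heading=43, draw]
PU: pen up
FD 13: (12.508,8.866) -> (22.015,17.732) [heading=43, move]
FD 15: (22.015,17.732) -> (32.986,27.962) [heading=43, move]
BK 2: (32.986,27.962) -> (31.523,26.598) [heading=43, move]
Final: pos=(31.523,26.598), heading=43, 1 segment(s) drawn

Segment lengths:
  seg 1: (3,0) -> (12.508,8.866), length = 13
Total = 13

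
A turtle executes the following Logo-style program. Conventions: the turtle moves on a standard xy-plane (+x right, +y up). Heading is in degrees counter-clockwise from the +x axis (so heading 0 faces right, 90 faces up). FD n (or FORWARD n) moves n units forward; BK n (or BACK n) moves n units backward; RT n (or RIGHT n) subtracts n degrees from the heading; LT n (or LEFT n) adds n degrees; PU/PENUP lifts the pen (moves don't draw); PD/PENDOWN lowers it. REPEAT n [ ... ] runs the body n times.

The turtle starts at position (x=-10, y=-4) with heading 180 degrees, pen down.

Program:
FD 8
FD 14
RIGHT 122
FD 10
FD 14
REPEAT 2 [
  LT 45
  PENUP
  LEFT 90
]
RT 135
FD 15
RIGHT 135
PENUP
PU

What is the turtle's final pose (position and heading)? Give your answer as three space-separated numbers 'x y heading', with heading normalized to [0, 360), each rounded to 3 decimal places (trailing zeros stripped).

Executing turtle program step by step:
Start: pos=(-10,-4), heading=180, pen down
FD 8: (-10,-4) -> (-18,-4) [heading=180, draw]
FD 14: (-18,-4) -> (-32,-4) [heading=180, draw]
RT 122: heading 180 -> 58
FD 10: (-32,-4) -> (-26.701,4.48) [heading=58, draw]
FD 14: (-26.701,4.48) -> (-19.282,16.353) [heading=58, draw]
REPEAT 2 [
  -- iteration 1/2 --
  LT 45: heading 58 -> 103
  PU: pen up
  LT 90: heading 103 -> 193
  -- iteration 2/2 --
  LT 45: heading 193 -> 238
  PU: pen up
  LT 90: heading 238 -> 328
]
RT 135: heading 328 -> 193
FD 15: (-19.282,16.353) -> (-33.897,12.979) [heading=193, move]
RT 135: heading 193 -> 58
PU: pen up
PU: pen up
Final: pos=(-33.897,12.979), heading=58, 4 segment(s) drawn

Answer: -33.897 12.979 58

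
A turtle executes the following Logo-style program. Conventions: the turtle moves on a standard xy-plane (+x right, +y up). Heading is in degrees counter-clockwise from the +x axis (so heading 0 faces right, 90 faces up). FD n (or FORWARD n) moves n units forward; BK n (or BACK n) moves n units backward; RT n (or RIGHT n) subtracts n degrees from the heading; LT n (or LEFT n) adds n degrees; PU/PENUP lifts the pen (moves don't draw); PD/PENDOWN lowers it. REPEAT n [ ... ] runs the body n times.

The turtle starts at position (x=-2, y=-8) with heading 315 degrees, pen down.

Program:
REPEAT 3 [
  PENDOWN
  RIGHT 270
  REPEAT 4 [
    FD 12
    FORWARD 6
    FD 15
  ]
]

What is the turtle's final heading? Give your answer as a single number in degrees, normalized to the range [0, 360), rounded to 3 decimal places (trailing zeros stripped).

Executing turtle program step by step:
Start: pos=(-2,-8), heading=315, pen down
REPEAT 3 [
  -- iteration 1/3 --
  PD: pen down
  RT 270: heading 315 -> 45
  REPEAT 4 [
    -- iteration 1/4 --
    FD 12: (-2,-8) -> (6.485,0.485) [heading=45, draw]
    FD 6: (6.485,0.485) -> (10.728,4.728) [heading=45, draw]
    FD 15: (10.728,4.728) -> (21.335,15.335) [heading=45, draw]
    -- iteration 2/4 --
    FD 12: (21.335,15.335) -> (29.82,23.82) [heading=45, draw]
    FD 6: (29.82,23.82) -> (34.062,28.062) [heading=45, draw]
    FD 15: (34.062,28.062) -> (44.669,38.669) [heading=45, draw]
    -- iteration 3/4 --
    FD 12: (44.669,38.669) -> (53.154,47.154) [heading=45, draw]
    FD 6: (53.154,47.154) -> (57.397,51.397) [heading=45, draw]
    FD 15: (57.397,51.397) -> (68.004,62.004) [heading=45, draw]
    -- iteration 4/4 --
    FD 12: (68.004,62.004) -> (76.489,70.489) [heading=45, draw]
    FD 6: (76.489,70.489) -> (80.731,74.731) [heading=45, draw]
    FD 15: (80.731,74.731) -> (91.338,85.338) [heading=45, draw]
  ]
  -- iteration 2/3 --
  PD: pen down
  RT 270: heading 45 -> 135
  REPEAT 4 [
    -- iteration 1/4 --
    FD 12: (91.338,85.338) -> (82.853,93.823) [heading=135, draw]
    FD 6: (82.853,93.823) -> (78.61,98.066) [heading=135, draw]
    FD 15: (78.61,98.066) -> (68.004,108.673) [heading=135, draw]
    -- iteration 2/4 --
    FD 12: (68.004,108.673) -> (59.518,117.158) [heading=135, draw]
    FD 6: (59.518,117.158) -> (55.276,121.401) [heading=135, draw]
    FD 15: (55.276,121.401) -> (44.669,132.007) [heading=135, draw]
    -- iteration 3/4 --
    FD 12: (44.669,132.007) -> (36.184,140.492) [heading=135, draw]
    FD 6: (36.184,140.492) -> (31.941,144.735) [heading=135, draw]
    FD 15: (31.941,144.735) -> (21.335,155.342) [heading=135, draw]
    -- iteration 4/4 --
    FD 12: (21.335,155.342) -> (12.849,163.827) [heading=135, draw]
    FD 6: (12.849,163.827) -> (8.607,168.07) [heading=135, draw]
    FD 15: (8.607,168.07) -> (-2,178.676) [heading=135, draw]
  ]
  -- iteration 3/3 --
  PD: pen down
  RT 270: heading 135 -> 225
  REPEAT 4 [
    -- iteration 1/4 --
    FD 12: (-2,178.676) -> (-10.485,170.191) [heading=225, draw]
    FD 6: (-10.485,170.191) -> (-14.728,165.948) [heading=225, draw]
    FD 15: (-14.728,165.948) -> (-25.335,155.342) [heading=225, draw]
    -- iteration 2/4 --
    FD 12: (-25.335,155.342) -> (-33.82,146.856) [heading=225, draw]
    FD 6: (-33.82,146.856) -> (-38.062,142.614) [heading=225, draw]
    FD 15: (-38.062,142.614) -> (-48.669,132.007) [heading=225, draw]
    -- iteration 3/4 --
    FD 12: (-48.669,132.007) -> (-57.154,123.522) [heading=225, draw]
    FD 6: (-57.154,123.522) -> (-61.397,119.279) [heading=225, draw]
    FD 15: (-61.397,119.279) -> (-72.004,108.673) [heading=225, draw]
    -- iteration 4/4 --
    FD 12: (-72.004,108.673) -> (-80.489,100.187) [heading=225, draw]
    FD 6: (-80.489,100.187) -> (-84.731,95.945) [heading=225, draw]
    FD 15: (-84.731,95.945) -> (-95.338,85.338) [heading=225, draw]
  ]
]
Final: pos=(-95.338,85.338), heading=225, 36 segment(s) drawn

Answer: 225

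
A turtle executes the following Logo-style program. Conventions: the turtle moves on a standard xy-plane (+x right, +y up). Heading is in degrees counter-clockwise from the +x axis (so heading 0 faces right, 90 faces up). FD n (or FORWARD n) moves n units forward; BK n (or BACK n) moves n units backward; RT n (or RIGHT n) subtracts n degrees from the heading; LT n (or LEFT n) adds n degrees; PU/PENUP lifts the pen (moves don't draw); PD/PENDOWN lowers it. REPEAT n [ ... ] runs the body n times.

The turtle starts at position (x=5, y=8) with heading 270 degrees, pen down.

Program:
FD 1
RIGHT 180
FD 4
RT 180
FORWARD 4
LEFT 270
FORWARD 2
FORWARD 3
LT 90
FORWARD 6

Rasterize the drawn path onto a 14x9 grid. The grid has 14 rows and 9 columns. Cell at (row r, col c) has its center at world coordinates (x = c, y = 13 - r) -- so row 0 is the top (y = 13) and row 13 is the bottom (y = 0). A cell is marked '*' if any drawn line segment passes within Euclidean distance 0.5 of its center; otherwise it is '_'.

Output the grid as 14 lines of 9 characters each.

Answer: _________
_________
_____*___
_____*___
_____*___
_____*___
******___
*________
*________
*________
*________
*________
*________
_________

Derivation:
Segment 0: (5,8) -> (5,7)
Segment 1: (5,7) -> (5,11)
Segment 2: (5,11) -> (5,7)
Segment 3: (5,7) -> (3,7)
Segment 4: (3,7) -> (0,7)
Segment 5: (0,7) -> (-0,1)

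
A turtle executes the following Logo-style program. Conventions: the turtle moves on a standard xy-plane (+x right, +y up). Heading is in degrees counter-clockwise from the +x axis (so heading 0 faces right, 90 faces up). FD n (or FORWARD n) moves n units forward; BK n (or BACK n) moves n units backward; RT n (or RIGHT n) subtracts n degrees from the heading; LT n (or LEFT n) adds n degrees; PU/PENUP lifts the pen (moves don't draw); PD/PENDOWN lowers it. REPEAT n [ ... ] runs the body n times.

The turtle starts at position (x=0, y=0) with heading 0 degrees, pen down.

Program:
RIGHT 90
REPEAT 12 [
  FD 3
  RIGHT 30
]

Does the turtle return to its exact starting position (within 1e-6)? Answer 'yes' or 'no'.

Executing turtle program step by step:
Start: pos=(0,0), heading=0, pen down
RT 90: heading 0 -> 270
REPEAT 12 [
  -- iteration 1/12 --
  FD 3: (0,0) -> (0,-3) [heading=270, draw]
  RT 30: heading 270 -> 240
  -- iteration 2/12 --
  FD 3: (0,-3) -> (-1.5,-5.598) [heading=240, draw]
  RT 30: heading 240 -> 210
  -- iteration 3/12 --
  FD 3: (-1.5,-5.598) -> (-4.098,-7.098) [heading=210, draw]
  RT 30: heading 210 -> 180
  -- iteration 4/12 --
  FD 3: (-4.098,-7.098) -> (-7.098,-7.098) [heading=180, draw]
  RT 30: heading 180 -> 150
  -- iteration 5/12 --
  FD 3: (-7.098,-7.098) -> (-9.696,-5.598) [heading=150, draw]
  RT 30: heading 150 -> 120
  -- iteration 6/12 --
  FD 3: (-9.696,-5.598) -> (-11.196,-3) [heading=120, draw]
  RT 30: heading 120 -> 90
  -- iteration 7/12 --
  FD 3: (-11.196,-3) -> (-11.196,0) [heading=90, draw]
  RT 30: heading 90 -> 60
  -- iteration 8/12 --
  FD 3: (-11.196,0) -> (-9.696,2.598) [heading=60, draw]
  RT 30: heading 60 -> 30
  -- iteration 9/12 --
  FD 3: (-9.696,2.598) -> (-7.098,4.098) [heading=30, draw]
  RT 30: heading 30 -> 0
  -- iteration 10/12 --
  FD 3: (-7.098,4.098) -> (-4.098,4.098) [heading=0, draw]
  RT 30: heading 0 -> 330
  -- iteration 11/12 --
  FD 3: (-4.098,4.098) -> (-1.5,2.598) [heading=330, draw]
  RT 30: heading 330 -> 300
  -- iteration 12/12 --
  FD 3: (-1.5,2.598) -> (0,0) [heading=300, draw]
  RT 30: heading 300 -> 270
]
Final: pos=(0,0), heading=270, 12 segment(s) drawn

Start position: (0, 0)
Final position: (0, 0)
Distance = 0; < 1e-6 -> CLOSED

Answer: yes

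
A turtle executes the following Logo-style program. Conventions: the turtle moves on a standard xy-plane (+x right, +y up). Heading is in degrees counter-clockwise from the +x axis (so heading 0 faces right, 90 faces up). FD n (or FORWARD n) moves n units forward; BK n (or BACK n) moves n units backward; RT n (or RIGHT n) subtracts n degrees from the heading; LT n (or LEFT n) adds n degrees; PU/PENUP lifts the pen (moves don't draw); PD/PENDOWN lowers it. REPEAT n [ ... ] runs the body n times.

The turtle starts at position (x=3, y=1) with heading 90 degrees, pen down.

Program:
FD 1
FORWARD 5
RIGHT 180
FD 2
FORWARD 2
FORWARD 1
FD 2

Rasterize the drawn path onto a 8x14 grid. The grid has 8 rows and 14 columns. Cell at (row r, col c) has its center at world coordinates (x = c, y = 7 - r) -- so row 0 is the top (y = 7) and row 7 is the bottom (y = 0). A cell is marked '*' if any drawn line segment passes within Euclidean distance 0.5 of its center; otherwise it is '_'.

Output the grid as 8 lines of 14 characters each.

Answer: ___*__________
___*__________
___*__________
___*__________
___*__________
___*__________
___*__________
___*__________

Derivation:
Segment 0: (3,1) -> (3,2)
Segment 1: (3,2) -> (3,7)
Segment 2: (3,7) -> (3,5)
Segment 3: (3,5) -> (3,3)
Segment 4: (3,3) -> (3,2)
Segment 5: (3,2) -> (3,0)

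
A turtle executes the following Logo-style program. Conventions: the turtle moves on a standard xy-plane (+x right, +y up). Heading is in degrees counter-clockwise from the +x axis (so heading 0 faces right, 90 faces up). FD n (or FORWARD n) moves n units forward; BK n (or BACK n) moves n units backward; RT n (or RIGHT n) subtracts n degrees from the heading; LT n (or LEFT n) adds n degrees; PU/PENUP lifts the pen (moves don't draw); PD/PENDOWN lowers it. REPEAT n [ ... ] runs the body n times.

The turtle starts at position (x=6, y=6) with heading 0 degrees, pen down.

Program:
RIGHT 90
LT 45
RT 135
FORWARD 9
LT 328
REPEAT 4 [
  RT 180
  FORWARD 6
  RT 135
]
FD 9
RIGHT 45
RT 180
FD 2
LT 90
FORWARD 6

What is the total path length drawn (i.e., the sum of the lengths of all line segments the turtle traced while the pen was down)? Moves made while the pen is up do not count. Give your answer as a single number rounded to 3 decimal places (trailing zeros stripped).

Executing turtle program step by step:
Start: pos=(6,6), heading=0, pen down
RT 90: heading 0 -> 270
LT 45: heading 270 -> 315
RT 135: heading 315 -> 180
FD 9: (6,6) -> (-3,6) [heading=180, draw]
LT 328: heading 180 -> 148
REPEAT 4 [
  -- iteration 1/4 --
  RT 180: heading 148 -> 328
  FD 6: (-3,6) -> (2.088,2.82) [heading=328, draw]
  RT 135: heading 328 -> 193
  -- iteration 2/4 --
  RT 180: heading 193 -> 13
  FD 6: (2.088,2.82) -> (7.935,4.17) [heading=13, draw]
  RT 135: heading 13 -> 238
  -- iteration 3/4 --
  RT 180: heading 238 -> 58
  FD 6: (7.935,4.17) -> (11.114,9.258) [heading=58, draw]
  RT 135: heading 58 -> 283
  -- iteration 4/4 --
  RT 180: heading 283 -> 103
  FD 6: (11.114,9.258) -> (9.764,15.105) [heading=103, draw]
  RT 135: heading 103 -> 328
]
FD 9: (9.764,15.105) -> (17.397,10.335) [heading=328, draw]
RT 45: heading 328 -> 283
RT 180: heading 283 -> 103
FD 2: (17.397,10.335) -> (16.947,12.284) [heading=103, draw]
LT 90: heading 103 -> 193
FD 6: (16.947,12.284) -> (11.101,10.934) [heading=193, draw]
Final: pos=(11.101,10.934), heading=193, 8 segment(s) drawn

Segment lengths:
  seg 1: (6,6) -> (-3,6), length = 9
  seg 2: (-3,6) -> (2.088,2.82), length = 6
  seg 3: (2.088,2.82) -> (7.935,4.17), length = 6
  seg 4: (7.935,4.17) -> (11.114,9.258), length = 6
  seg 5: (11.114,9.258) -> (9.764,15.105), length = 6
  seg 6: (9.764,15.105) -> (17.397,10.335), length = 9
  seg 7: (17.397,10.335) -> (16.947,12.284), length = 2
  seg 8: (16.947,12.284) -> (11.101,10.934), length = 6
Total = 50

Answer: 50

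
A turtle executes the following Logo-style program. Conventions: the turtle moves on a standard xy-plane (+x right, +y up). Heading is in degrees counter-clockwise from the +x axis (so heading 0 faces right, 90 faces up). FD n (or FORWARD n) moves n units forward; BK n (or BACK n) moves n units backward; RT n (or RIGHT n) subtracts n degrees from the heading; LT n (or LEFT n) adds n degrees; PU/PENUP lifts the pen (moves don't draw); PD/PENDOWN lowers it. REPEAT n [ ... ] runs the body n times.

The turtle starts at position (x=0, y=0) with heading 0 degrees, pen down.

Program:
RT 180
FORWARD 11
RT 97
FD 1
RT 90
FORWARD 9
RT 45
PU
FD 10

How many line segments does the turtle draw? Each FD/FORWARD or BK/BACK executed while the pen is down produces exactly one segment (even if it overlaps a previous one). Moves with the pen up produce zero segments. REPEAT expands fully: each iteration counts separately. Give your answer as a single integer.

Executing turtle program step by step:
Start: pos=(0,0), heading=0, pen down
RT 180: heading 0 -> 180
FD 11: (0,0) -> (-11,0) [heading=180, draw]
RT 97: heading 180 -> 83
FD 1: (-11,0) -> (-10.878,0.993) [heading=83, draw]
RT 90: heading 83 -> 353
FD 9: (-10.878,0.993) -> (-1.945,-0.104) [heading=353, draw]
RT 45: heading 353 -> 308
PU: pen up
FD 10: (-1.945,-0.104) -> (4.211,-7.984) [heading=308, move]
Final: pos=(4.211,-7.984), heading=308, 3 segment(s) drawn
Segments drawn: 3

Answer: 3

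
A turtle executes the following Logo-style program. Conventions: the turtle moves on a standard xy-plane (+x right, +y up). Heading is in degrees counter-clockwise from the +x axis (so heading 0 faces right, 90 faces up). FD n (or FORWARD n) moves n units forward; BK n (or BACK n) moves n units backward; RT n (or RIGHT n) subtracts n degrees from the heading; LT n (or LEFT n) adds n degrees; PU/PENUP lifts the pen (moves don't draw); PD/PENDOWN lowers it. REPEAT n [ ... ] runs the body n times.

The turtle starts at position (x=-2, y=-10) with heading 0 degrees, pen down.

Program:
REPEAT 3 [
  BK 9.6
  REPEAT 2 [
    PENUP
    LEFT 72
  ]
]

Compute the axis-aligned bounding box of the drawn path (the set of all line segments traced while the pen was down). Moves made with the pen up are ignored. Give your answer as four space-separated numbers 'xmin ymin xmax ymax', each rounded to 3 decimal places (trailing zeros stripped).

Answer: -11.6 -10 -2 -10

Derivation:
Executing turtle program step by step:
Start: pos=(-2,-10), heading=0, pen down
REPEAT 3 [
  -- iteration 1/3 --
  BK 9.6: (-2,-10) -> (-11.6,-10) [heading=0, draw]
  REPEAT 2 [
    -- iteration 1/2 --
    PU: pen up
    LT 72: heading 0 -> 72
    -- iteration 2/2 --
    PU: pen up
    LT 72: heading 72 -> 144
  ]
  -- iteration 2/3 --
  BK 9.6: (-11.6,-10) -> (-3.833,-15.643) [heading=144, move]
  REPEAT 2 [
    -- iteration 1/2 --
    PU: pen up
    LT 72: heading 144 -> 216
    -- iteration 2/2 --
    PU: pen up
    LT 72: heading 216 -> 288
  ]
  -- iteration 3/3 --
  BK 9.6: (-3.833,-15.643) -> (-6.8,-6.513) [heading=288, move]
  REPEAT 2 [
    -- iteration 1/2 --
    PU: pen up
    LT 72: heading 288 -> 0
    -- iteration 2/2 --
    PU: pen up
    LT 72: heading 0 -> 72
  ]
]
Final: pos=(-6.8,-6.513), heading=72, 1 segment(s) drawn

Segment endpoints: x in {-11.6, -2}, y in {-10}
xmin=-11.6, ymin=-10, xmax=-2, ymax=-10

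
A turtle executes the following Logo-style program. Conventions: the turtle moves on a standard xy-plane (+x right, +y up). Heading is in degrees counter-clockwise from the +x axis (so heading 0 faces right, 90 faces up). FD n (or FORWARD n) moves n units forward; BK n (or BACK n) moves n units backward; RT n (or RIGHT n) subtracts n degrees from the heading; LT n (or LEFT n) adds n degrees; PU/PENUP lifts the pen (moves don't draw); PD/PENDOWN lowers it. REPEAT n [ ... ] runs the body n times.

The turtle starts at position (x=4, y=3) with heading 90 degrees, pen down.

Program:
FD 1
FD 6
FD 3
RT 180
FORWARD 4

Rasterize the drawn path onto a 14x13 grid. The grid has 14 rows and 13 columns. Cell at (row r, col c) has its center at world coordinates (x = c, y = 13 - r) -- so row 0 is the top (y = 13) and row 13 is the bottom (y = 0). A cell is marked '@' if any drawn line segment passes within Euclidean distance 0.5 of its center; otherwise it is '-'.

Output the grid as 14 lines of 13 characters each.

Segment 0: (4,3) -> (4,4)
Segment 1: (4,4) -> (4,10)
Segment 2: (4,10) -> (4,13)
Segment 3: (4,13) -> (4,9)

Answer: ----@--------
----@--------
----@--------
----@--------
----@--------
----@--------
----@--------
----@--------
----@--------
----@--------
----@--------
-------------
-------------
-------------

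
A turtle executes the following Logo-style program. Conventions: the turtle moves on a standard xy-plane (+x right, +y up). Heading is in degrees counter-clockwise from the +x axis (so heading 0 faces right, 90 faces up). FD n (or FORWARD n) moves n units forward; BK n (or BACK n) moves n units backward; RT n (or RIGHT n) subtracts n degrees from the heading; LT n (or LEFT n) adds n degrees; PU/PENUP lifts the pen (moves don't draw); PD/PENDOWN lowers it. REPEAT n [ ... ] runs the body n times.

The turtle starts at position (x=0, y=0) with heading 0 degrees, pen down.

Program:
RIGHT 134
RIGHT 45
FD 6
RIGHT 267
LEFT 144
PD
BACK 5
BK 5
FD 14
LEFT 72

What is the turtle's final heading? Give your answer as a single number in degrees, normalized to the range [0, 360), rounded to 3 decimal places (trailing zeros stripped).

Executing turtle program step by step:
Start: pos=(0,0), heading=0, pen down
RT 134: heading 0 -> 226
RT 45: heading 226 -> 181
FD 6: (0,0) -> (-5.999,-0.105) [heading=181, draw]
RT 267: heading 181 -> 274
LT 144: heading 274 -> 58
PD: pen down
BK 5: (-5.999,-0.105) -> (-8.649,-4.345) [heading=58, draw]
BK 5: (-8.649,-4.345) -> (-11.298,-8.585) [heading=58, draw]
FD 14: (-11.298,-8.585) -> (-3.879,3.287) [heading=58, draw]
LT 72: heading 58 -> 130
Final: pos=(-3.879,3.287), heading=130, 4 segment(s) drawn

Answer: 130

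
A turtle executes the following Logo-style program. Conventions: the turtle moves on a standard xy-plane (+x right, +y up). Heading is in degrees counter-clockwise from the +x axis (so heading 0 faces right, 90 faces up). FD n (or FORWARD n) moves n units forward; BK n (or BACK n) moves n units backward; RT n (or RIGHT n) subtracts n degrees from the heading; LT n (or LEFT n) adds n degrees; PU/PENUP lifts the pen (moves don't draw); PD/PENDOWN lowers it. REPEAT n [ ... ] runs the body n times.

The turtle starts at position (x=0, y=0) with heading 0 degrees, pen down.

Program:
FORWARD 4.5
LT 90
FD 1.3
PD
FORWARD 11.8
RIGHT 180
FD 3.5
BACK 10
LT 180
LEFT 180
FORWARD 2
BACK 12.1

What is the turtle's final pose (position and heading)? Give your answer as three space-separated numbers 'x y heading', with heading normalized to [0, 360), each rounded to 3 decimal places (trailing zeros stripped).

Answer: 4.5 29.7 270

Derivation:
Executing turtle program step by step:
Start: pos=(0,0), heading=0, pen down
FD 4.5: (0,0) -> (4.5,0) [heading=0, draw]
LT 90: heading 0 -> 90
FD 1.3: (4.5,0) -> (4.5,1.3) [heading=90, draw]
PD: pen down
FD 11.8: (4.5,1.3) -> (4.5,13.1) [heading=90, draw]
RT 180: heading 90 -> 270
FD 3.5: (4.5,13.1) -> (4.5,9.6) [heading=270, draw]
BK 10: (4.5,9.6) -> (4.5,19.6) [heading=270, draw]
LT 180: heading 270 -> 90
LT 180: heading 90 -> 270
FD 2: (4.5,19.6) -> (4.5,17.6) [heading=270, draw]
BK 12.1: (4.5,17.6) -> (4.5,29.7) [heading=270, draw]
Final: pos=(4.5,29.7), heading=270, 7 segment(s) drawn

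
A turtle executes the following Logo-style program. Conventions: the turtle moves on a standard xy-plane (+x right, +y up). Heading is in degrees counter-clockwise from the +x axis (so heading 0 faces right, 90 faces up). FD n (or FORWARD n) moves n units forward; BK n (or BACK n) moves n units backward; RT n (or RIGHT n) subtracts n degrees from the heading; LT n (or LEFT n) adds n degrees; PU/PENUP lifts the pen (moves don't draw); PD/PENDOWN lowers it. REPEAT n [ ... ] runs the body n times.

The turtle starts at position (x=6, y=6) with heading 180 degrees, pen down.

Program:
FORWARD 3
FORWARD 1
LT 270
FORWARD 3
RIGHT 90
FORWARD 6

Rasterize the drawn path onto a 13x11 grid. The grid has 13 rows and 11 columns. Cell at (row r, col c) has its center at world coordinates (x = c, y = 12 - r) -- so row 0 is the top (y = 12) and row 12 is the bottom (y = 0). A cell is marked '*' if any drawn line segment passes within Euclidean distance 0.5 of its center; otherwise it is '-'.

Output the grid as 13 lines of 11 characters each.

Answer: -----------
-----------
-----------
--*******--
--*--------
--*--------
--*****----
-----------
-----------
-----------
-----------
-----------
-----------

Derivation:
Segment 0: (6,6) -> (3,6)
Segment 1: (3,6) -> (2,6)
Segment 2: (2,6) -> (2,9)
Segment 3: (2,9) -> (8,9)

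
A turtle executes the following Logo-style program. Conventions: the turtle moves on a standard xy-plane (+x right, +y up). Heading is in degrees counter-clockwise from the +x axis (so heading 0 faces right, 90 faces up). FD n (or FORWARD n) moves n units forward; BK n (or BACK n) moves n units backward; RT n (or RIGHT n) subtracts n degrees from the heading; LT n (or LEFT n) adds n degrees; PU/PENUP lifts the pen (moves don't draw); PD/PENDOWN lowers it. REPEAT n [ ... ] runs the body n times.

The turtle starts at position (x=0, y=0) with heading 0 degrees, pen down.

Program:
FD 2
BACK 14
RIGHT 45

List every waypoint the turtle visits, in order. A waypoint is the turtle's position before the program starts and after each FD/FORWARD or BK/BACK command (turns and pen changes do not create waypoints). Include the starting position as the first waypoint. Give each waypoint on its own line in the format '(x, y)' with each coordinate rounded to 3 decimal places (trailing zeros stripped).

Executing turtle program step by step:
Start: pos=(0,0), heading=0, pen down
FD 2: (0,0) -> (2,0) [heading=0, draw]
BK 14: (2,0) -> (-12,0) [heading=0, draw]
RT 45: heading 0 -> 315
Final: pos=(-12,0), heading=315, 2 segment(s) drawn
Waypoints (3 total):
(0, 0)
(2, 0)
(-12, 0)

Answer: (0, 0)
(2, 0)
(-12, 0)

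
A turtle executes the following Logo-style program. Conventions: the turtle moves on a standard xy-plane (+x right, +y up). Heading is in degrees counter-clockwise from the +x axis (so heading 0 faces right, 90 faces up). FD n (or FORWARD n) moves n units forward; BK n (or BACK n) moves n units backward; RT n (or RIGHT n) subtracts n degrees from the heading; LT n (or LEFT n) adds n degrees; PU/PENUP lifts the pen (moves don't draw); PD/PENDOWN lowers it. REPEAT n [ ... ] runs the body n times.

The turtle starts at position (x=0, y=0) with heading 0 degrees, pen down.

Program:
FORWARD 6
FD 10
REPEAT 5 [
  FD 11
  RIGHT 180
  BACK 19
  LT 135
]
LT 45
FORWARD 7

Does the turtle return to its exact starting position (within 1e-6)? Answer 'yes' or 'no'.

Answer: no

Derivation:
Executing turtle program step by step:
Start: pos=(0,0), heading=0, pen down
FD 6: (0,0) -> (6,0) [heading=0, draw]
FD 10: (6,0) -> (16,0) [heading=0, draw]
REPEAT 5 [
  -- iteration 1/5 --
  FD 11: (16,0) -> (27,0) [heading=0, draw]
  RT 180: heading 0 -> 180
  BK 19: (27,0) -> (46,0) [heading=180, draw]
  LT 135: heading 180 -> 315
  -- iteration 2/5 --
  FD 11: (46,0) -> (53.778,-7.778) [heading=315, draw]
  RT 180: heading 315 -> 135
  BK 19: (53.778,-7.778) -> (67.213,-21.213) [heading=135, draw]
  LT 135: heading 135 -> 270
  -- iteration 3/5 --
  FD 11: (67.213,-21.213) -> (67.213,-32.213) [heading=270, draw]
  RT 180: heading 270 -> 90
  BK 19: (67.213,-32.213) -> (67.213,-51.213) [heading=90, draw]
  LT 135: heading 90 -> 225
  -- iteration 4/5 --
  FD 11: (67.213,-51.213) -> (59.435,-58.991) [heading=225, draw]
  RT 180: heading 225 -> 45
  BK 19: (59.435,-58.991) -> (46,-72.426) [heading=45, draw]
  LT 135: heading 45 -> 180
  -- iteration 5/5 --
  FD 11: (46,-72.426) -> (35,-72.426) [heading=180, draw]
  RT 180: heading 180 -> 0
  BK 19: (35,-72.426) -> (16,-72.426) [heading=0, draw]
  LT 135: heading 0 -> 135
]
LT 45: heading 135 -> 180
FD 7: (16,-72.426) -> (9,-72.426) [heading=180, draw]
Final: pos=(9,-72.426), heading=180, 13 segment(s) drawn

Start position: (0, 0)
Final position: (9, -72.426)
Distance = 72.983; >= 1e-6 -> NOT closed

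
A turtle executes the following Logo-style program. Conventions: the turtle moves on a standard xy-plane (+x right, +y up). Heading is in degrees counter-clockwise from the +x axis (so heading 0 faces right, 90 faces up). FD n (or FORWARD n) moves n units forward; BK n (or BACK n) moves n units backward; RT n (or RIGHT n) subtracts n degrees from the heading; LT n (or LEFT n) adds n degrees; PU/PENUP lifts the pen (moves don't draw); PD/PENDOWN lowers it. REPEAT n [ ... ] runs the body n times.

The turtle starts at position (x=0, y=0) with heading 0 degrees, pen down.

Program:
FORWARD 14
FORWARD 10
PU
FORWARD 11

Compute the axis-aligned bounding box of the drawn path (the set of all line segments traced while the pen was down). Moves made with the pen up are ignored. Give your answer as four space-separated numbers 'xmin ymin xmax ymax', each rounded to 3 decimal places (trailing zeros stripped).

Executing turtle program step by step:
Start: pos=(0,0), heading=0, pen down
FD 14: (0,0) -> (14,0) [heading=0, draw]
FD 10: (14,0) -> (24,0) [heading=0, draw]
PU: pen up
FD 11: (24,0) -> (35,0) [heading=0, move]
Final: pos=(35,0), heading=0, 2 segment(s) drawn

Segment endpoints: x in {0, 14, 24}, y in {0}
xmin=0, ymin=0, xmax=24, ymax=0

Answer: 0 0 24 0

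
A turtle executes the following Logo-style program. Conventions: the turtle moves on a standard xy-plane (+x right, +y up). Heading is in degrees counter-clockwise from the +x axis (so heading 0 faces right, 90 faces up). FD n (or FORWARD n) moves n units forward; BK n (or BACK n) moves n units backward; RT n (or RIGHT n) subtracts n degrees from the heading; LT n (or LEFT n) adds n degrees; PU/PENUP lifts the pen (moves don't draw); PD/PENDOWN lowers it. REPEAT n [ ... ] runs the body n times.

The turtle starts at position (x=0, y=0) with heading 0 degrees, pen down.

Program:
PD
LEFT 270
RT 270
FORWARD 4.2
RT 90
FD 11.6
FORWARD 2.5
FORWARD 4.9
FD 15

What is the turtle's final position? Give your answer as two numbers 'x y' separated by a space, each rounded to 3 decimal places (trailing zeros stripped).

Answer: 4.2 -34

Derivation:
Executing turtle program step by step:
Start: pos=(0,0), heading=0, pen down
PD: pen down
LT 270: heading 0 -> 270
RT 270: heading 270 -> 0
FD 4.2: (0,0) -> (4.2,0) [heading=0, draw]
RT 90: heading 0 -> 270
FD 11.6: (4.2,0) -> (4.2,-11.6) [heading=270, draw]
FD 2.5: (4.2,-11.6) -> (4.2,-14.1) [heading=270, draw]
FD 4.9: (4.2,-14.1) -> (4.2,-19) [heading=270, draw]
FD 15: (4.2,-19) -> (4.2,-34) [heading=270, draw]
Final: pos=(4.2,-34), heading=270, 5 segment(s) drawn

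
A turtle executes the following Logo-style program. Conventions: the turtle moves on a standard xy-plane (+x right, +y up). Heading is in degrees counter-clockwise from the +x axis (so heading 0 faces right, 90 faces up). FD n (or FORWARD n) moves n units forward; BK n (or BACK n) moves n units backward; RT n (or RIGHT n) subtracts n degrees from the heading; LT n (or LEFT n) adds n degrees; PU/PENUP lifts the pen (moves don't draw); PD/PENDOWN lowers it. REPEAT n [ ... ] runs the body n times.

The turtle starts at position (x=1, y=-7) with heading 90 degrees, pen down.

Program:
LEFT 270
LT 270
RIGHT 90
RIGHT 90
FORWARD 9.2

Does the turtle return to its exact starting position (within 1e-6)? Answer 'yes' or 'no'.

Executing turtle program step by step:
Start: pos=(1,-7), heading=90, pen down
LT 270: heading 90 -> 0
LT 270: heading 0 -> 270
RT 90: heading 270 -> 180
RT 90: heading 180 -> 90
FD 9.2: (1,-7) -> (1,2.2) [heading=90, draw]
Final: pos=(1,2.2), heading=90, 1 segment(s) drawn

Start position: (1, -7)
Final position: (1, 2.2)
Distance = 9.2; >= 1e-6 -> NOT closed

Answer: no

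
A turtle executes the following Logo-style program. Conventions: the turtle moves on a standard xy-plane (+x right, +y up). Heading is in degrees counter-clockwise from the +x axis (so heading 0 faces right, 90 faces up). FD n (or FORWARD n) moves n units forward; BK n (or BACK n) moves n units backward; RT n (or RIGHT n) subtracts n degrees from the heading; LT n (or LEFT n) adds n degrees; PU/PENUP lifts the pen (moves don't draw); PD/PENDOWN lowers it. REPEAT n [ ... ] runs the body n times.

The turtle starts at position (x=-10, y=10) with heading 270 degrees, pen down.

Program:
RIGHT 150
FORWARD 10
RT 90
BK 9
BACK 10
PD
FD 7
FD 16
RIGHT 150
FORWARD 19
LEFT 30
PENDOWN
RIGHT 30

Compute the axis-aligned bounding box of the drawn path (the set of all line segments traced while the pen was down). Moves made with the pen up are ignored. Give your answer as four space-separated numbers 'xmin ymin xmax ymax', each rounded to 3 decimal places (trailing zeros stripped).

Answer: -31.454 4.206 -10 20.66

Derivation:
Executing turtle program step by step:
Start: pos=(-10,10), heading=270, pen down
RT 150: heading 270 -> 120
FD 10: (-10,10) -> (-15,18.66) [heading=120, draw]
RT 90: heading 120 -> 30
BK 9: (-15,18.66) -> (-22.794,14.16) [heading=30, draw]
BK 10: (-22.794,14.16) -> (-31.454,9.16) [heading=30, draw]
PD: pen down
FD 7: (-31.454,9.16) -> (-25.392,12.66) [heading=30, draw]
FD 16: (-25.392,12.66) -> (-11.536,20.66) [heading=30, draw]
RT 150: heading 30 -> 240
FD 19: (-11.536,20.66) -> (-21.036,4.206) [heading=240, draw]
LT 30: heading 240 -> 270
PD: pen down
RT 30: heading 270 -> 240
Final: pos=(-21.036,4.206), heading=240, 6 segment(s) drawn

Segment endpoints: x in {-31.454, -25.392, -22.794, -21.036, -15, -11.536, -10}, y in {4.206, 9.16, 10, 12.66, 14.16, 18.66, 20.66}
xmin=-31.454, ymin=4.206, xmax=-10, ymax=20.66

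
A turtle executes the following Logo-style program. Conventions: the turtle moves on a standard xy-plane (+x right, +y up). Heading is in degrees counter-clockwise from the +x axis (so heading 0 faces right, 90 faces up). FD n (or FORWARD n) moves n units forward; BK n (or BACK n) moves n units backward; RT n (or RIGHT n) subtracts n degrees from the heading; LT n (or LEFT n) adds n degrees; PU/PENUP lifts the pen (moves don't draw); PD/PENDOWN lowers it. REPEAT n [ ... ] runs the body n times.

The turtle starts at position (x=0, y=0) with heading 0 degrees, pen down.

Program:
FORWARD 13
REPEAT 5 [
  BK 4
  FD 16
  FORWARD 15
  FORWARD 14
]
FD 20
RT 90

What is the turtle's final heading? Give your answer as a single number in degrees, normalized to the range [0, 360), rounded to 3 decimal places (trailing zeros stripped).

Answer: 270

Derivation:
Executing turtle program step by step:
Start: pos=(0,0), heading=0, pen down
FD 13: (0,0) -> (13,0) [heading=0, draw]
REPEAT 5 [
  -- iteration 1/5 --
  BK 4: (13,0) -> (9,0) [heading=0, draw]
  FD 16: (9,0) -> (25,0) [heading=0, draw]
  FD 15: (25,0) -> (40,0) [heading=0, draw]
  FD 14: (40,0) -> (54,0) [heading=0, draw]
  -- iteration 2/5 --
  BK 4: (54,0) -> (50,0) [heading=0, draw]
  FD 16: (50,0) -> (66,0) [heading=0, draw]
  FD 15: (66,0) -> (81,0) [heading=0, draw]
  FD 14: (81,0) -> (95,0) [heading=0, draw]
  -- iteration 3/5 --
  BK 4: (95,0) -> (91,0) [heading=0, draw]
  FD 16: (91,0) -> (107,0) [heading=0, draw]
  FD 15: (107,0) -> (122,0) [heading=0, draw]
  FD 14: (122,0) -> (136,0) [heading=0, draw]
  -- iteration 4/5 --
  BK 4: (136,0) -> (132,0) [heading=0, draw]
  FD 16: (132,0) -> (148,0) [heading=0, draw]
  FD 15: (148,0) -> (163,0) [heading=0, draw]
  FD 14: (163,0) -> (177,0) [heading=0, draw]
  -- iteration 5/5 --
  BK 4: (177,0) -> (173,0) [heading=0, draw]
  FD 16: (173,0) -> (189,0) [heading=0, draw]
  FD 15: (189,0) -> (204,0) [heading=0, draw]
  FD 14: (204,0) -> (218,0) [heading=0, draw]
]
FD 20: (218,0) -> (238,0) [heading=0, draw]
RT 90: heading 0 -> 270
Final: pos=(238,0), heading=270, 22 segment(s) drawn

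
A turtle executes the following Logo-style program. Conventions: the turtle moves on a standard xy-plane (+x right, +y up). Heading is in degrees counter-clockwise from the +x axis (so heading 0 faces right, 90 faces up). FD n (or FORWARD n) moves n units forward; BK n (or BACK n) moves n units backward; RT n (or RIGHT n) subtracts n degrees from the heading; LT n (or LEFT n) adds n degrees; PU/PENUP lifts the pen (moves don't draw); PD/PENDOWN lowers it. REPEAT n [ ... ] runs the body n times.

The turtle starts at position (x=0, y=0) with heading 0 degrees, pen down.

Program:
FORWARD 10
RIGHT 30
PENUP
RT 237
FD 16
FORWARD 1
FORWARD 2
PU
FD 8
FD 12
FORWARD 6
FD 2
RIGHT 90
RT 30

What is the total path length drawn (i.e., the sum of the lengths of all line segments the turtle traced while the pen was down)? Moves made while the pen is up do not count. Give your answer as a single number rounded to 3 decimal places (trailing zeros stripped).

Executing turtle program step by step:
Start: pos=(0,0), heading=0, pen down
FD 10: (0,0) -> (10,0) [heading=0, draw]
RT 30: heading 0 -> 330
PU: pen up
RT 237: heading 330 -> 93
FD 16: (10,0) -> (9.163,15.978) [heading=93, move]
FD 1: (9.163,15.978) -> (9.11,16.977) [heading=93, move]
FD 2: (9.11,16.977) -> (9.006,18.974) [heading=93, move]
PU: pen up
FD 8: (9.006,18.974) -> (8.587,26.963) [heading=93, move]
FD 12: (8.587,26.963) -> (7.959,38.947) [heading=93, move]
FD 6: (7.959,38.947) -> (7.645,44.938) [heading=93, move]
FD 2: (7.645,44.938) -> (7.54,46.936) [heading=93, move]
RT 90: heading 93 -> 3
RT 30: heading 3 -> 333
Final: pos=(7.54,46.936), heading=333, 1 segment(s) drawn

Segment lengths:
  seg 1: (0,0) -> (10,0), length = 10
Total = 10

Answer: 10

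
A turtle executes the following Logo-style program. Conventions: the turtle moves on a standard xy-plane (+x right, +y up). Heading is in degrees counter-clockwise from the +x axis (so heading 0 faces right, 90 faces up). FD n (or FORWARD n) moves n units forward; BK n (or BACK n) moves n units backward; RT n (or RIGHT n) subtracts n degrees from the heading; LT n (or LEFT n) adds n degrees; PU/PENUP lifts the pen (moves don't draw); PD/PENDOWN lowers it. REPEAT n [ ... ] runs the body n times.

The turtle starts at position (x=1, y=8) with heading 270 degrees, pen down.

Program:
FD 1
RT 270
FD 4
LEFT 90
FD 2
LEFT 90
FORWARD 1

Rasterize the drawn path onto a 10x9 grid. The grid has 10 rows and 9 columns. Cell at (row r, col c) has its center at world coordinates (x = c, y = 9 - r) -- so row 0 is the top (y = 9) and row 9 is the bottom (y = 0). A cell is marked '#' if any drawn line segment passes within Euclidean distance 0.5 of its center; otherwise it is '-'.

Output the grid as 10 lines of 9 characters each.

Answer: ----##---
-#---#---
-#####---
---------
---------
---------
---------
---------
---------
---------

Derivation:
Segment 0: (1,8) -> (1,7)
Segment 1: (1,7) -> (5,7)
Segment 2: (5,7) -> (5,9)
Segment 3: (5,9) -> (4,9)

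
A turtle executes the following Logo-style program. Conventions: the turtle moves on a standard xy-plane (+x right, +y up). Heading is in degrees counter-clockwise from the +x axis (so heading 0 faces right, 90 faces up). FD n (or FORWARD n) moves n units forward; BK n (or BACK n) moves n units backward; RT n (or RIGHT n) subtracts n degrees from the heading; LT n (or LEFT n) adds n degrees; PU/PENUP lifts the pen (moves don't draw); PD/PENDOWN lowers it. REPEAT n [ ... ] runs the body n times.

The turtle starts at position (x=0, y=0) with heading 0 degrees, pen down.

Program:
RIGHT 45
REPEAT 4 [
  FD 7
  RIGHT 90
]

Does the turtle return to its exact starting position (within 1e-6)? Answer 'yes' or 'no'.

Answer: yes

Derivation:
Executing turtle program step by step:
Start: pos=(0,0), heading=0, pen down
RT 45: heading 0 -> 315
REPEAT 4 [
  -- iteration 1/4 --
  FD 7: (0,0) -> (4.95,-4.95) [heading=315, draw]
  RT 90: heading 315 -> 225
  -- iteration 2/4 --
  FD 7: (4.95,-4.95) -> (0,-9.899) [heading=225, draw]
  RT 90: heading 225 -> 135
  -- iteration 3/4 --
  FD 7: (0,-9.899) -> (-4.95,-4.95) [heading=135, draw]
  RT 90: heading 135 -> 45
  -- iteration 4/4 --
  FD 7: (-4.95,-4.95) -> (0,0) [heading=45, draw]
  RT 90: heading 45 -> 315
]
Final: pos=(0,0), heading=315, 4 segment(s) drawn

Start position: (0, 0)
Final position: (0, 0)
Distance = 0; < 1e-6 -> CLOSED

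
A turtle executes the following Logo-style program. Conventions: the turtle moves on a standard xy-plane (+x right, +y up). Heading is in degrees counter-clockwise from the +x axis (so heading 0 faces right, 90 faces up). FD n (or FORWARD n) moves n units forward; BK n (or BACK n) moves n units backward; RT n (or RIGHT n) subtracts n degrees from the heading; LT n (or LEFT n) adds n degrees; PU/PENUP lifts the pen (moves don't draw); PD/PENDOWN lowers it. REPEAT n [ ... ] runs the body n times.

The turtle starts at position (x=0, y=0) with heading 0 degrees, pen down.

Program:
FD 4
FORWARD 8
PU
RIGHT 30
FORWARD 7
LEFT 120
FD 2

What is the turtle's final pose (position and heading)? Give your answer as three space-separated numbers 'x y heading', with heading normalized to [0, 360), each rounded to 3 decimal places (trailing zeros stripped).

Executing turtle program step by step:
Start: pos=(0,0), heading=0, pen down
FD 4: (0,0) -> (4,0) [heading=0, draw]
FD 8: (4,0) -> (12,0) [heading=0, draw]
PU: pen up
RT 30: heading 0 -> 330
FD 7: (12,0) -> (18.062,-3.5) [heading=330, move]
LT 120: heading 330 -> 90
FD 2: (18.062,-3.5) -> (18.062,-1.5) [heading=90, move]
Final: pos=(18.062,-1.5), heading=90, 2 segment(s) drawn

Answer: 18.062 -1.5 90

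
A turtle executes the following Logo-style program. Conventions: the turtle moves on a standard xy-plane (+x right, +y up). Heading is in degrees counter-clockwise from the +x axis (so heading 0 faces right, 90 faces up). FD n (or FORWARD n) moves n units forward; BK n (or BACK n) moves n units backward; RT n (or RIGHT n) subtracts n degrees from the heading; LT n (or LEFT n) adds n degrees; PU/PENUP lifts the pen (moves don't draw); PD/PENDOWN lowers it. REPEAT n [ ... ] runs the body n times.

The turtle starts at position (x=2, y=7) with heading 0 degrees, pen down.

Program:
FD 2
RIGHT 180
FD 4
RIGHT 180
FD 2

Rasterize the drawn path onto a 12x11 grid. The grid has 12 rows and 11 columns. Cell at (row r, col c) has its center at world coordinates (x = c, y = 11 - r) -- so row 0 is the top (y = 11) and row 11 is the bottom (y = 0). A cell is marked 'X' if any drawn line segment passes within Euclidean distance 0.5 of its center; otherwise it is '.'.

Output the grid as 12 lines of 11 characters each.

Segment 0: (2,7) -> (4,7)
Segment 1: (4,7) -> (0,7)
Segment 2: (0,7) -> (2,7)

Answer: ...........
...........
...........
...........
XXXXX......
...........
...........
...........
...........
...........
...........
...........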